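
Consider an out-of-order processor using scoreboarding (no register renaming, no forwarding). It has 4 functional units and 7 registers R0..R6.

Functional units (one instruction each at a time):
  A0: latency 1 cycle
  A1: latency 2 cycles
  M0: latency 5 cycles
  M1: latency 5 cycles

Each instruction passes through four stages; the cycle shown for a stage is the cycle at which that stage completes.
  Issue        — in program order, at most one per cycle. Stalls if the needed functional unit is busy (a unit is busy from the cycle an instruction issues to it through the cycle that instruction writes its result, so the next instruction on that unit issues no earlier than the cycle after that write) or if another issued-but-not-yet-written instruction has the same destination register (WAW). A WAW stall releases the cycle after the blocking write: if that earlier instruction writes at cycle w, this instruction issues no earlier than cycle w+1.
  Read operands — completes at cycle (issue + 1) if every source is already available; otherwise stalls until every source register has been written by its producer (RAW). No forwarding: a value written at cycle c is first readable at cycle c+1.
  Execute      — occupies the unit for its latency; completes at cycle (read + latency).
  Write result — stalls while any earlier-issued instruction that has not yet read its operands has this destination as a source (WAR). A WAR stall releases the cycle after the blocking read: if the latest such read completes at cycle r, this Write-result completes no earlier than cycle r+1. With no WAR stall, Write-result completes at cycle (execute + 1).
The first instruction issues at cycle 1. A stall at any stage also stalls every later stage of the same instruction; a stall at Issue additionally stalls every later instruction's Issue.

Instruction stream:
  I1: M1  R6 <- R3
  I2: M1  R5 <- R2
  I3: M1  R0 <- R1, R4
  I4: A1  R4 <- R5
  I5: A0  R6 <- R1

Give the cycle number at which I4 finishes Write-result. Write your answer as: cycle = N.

cycle = 22

[1] issue I1 (M1)
[2] I1 read-ops
[7] I1 finished on M1
[8] I1→R6
[9] issue I2 (M1)
[10] I2 read-ops
[15] I2 finished on M1
[16] I2→R5
[17] issue I3 (M1)
[18] I3 read-ops · issue I4 (A1)
[19] I4 read-ops · issue I5 (A0)
[20] I5 read-ops
[21] I4 finished on A1 · I5 finished on A0
[22] I4→R4 · I5→R6
[23] I3 finished on M1
[24] I3→R0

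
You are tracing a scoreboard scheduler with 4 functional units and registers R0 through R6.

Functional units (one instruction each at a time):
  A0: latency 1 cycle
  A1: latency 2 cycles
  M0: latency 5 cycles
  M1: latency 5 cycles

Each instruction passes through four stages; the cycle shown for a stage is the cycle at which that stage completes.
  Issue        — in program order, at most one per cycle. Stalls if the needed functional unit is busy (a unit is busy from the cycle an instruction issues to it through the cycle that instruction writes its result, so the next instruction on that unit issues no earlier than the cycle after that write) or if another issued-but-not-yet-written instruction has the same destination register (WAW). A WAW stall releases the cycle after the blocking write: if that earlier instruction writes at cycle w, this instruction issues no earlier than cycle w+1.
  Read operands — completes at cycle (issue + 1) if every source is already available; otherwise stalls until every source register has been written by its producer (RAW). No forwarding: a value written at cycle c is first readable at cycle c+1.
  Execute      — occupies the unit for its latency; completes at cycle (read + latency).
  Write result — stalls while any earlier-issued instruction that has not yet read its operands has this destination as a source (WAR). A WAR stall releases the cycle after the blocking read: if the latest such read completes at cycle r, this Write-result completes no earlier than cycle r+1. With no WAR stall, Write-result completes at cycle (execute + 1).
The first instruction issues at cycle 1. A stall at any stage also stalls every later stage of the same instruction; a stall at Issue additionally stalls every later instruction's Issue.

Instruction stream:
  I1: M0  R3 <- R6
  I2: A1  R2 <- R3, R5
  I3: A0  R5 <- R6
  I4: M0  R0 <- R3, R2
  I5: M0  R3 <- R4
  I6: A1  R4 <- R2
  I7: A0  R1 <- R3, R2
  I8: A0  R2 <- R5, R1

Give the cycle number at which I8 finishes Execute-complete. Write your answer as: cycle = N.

cycle = 33

c1: I1→M0
c2: I1 RO, I2→A1
c3: I3→A0
c4: I3 RO
c5: I3 EX
c7: I1 EX
c8: I1 WR R3
c9: I2 RO, I4→M0
c10: I3 WR R5
c11: I2 EX
c12: I2 WR R2
c13: I4 RO
c18: I4 EX
c19: I4 WR R0
c20: I5→M0
c21: I5 RO, I6→A1
c22: I6 RO, I7→A0
c24: I6 EX
c25: I6 WR R4
c26: I5 EX
c27: I5 WR R3
c28: I7 RO
c29: I7 EX
c30: I7 WR R1
c31: I8→A0
c32: I8 RO
c33: I8 EX
c34: I8 WR R2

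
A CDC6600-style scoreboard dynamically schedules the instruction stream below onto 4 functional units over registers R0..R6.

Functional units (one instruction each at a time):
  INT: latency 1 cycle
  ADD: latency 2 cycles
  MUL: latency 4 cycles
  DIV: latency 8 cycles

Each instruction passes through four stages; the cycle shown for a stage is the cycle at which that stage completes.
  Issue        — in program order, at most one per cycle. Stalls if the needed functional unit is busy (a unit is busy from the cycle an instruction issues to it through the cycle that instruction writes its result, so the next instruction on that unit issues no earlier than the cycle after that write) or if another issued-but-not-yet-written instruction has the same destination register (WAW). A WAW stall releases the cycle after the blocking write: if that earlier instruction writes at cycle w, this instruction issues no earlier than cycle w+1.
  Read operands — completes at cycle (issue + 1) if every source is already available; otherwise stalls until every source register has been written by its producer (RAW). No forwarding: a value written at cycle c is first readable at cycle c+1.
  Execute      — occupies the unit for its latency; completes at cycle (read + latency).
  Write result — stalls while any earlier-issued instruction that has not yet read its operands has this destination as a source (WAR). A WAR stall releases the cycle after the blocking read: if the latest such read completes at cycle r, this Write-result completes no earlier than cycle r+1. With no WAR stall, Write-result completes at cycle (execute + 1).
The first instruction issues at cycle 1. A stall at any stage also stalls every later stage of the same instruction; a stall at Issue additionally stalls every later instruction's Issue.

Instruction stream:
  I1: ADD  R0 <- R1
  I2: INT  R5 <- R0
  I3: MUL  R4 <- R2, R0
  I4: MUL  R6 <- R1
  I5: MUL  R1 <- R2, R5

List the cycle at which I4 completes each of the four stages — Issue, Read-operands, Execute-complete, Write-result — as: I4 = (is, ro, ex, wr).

[1] I1→ADD
[2] I1 RO | I2→INT
[3] I3→MUL
[4] I1 EX
[5] I1 WR R0
[6] I2 RO | I3 RO
[7] I2 EX
[8] I2 WR R5
[10] I3 EX
[11] I3 WR R4
[12] I4→MUL
[13] I4 RO
[17] I4 EX
[18] I4 WR R6
[19] I5→MUL
[20] I5 RO
[24] I5 EX
[25] I5 WR R1

I4 = (12, 13, 17, 18)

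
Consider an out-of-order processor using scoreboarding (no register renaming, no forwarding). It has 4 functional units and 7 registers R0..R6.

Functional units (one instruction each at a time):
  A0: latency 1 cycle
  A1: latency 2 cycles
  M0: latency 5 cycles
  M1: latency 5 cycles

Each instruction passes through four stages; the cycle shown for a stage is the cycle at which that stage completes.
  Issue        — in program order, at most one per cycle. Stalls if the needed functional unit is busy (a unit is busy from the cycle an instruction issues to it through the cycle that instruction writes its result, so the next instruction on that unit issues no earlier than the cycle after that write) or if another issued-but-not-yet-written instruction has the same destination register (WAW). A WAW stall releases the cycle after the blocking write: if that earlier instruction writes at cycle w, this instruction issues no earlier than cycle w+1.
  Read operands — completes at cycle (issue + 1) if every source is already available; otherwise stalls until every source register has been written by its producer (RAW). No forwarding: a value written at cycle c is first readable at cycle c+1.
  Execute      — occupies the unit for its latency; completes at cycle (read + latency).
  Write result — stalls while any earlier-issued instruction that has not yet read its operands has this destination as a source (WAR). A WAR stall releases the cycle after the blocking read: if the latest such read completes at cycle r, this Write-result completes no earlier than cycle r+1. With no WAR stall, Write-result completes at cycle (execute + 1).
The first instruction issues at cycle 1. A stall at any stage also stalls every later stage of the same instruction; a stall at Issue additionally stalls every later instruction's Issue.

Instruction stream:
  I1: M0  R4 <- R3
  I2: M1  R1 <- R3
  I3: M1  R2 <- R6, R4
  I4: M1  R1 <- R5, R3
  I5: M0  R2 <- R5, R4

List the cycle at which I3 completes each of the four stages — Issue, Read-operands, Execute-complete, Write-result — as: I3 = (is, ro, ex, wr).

  I1 | 1 | 2 | 7 | 8
  I2 | 2 | 3 | 8 | 9
  I3 | 10 | 11 | 16 | 17   struct: M1 busy until I2 writes@9
  I4 | 18 | 19 | 24 | 25   struct: M1 busy until I3 writes@17
  I5 | 19 | 20 | 25 | 26

I3 = (10, 11, 16, 17)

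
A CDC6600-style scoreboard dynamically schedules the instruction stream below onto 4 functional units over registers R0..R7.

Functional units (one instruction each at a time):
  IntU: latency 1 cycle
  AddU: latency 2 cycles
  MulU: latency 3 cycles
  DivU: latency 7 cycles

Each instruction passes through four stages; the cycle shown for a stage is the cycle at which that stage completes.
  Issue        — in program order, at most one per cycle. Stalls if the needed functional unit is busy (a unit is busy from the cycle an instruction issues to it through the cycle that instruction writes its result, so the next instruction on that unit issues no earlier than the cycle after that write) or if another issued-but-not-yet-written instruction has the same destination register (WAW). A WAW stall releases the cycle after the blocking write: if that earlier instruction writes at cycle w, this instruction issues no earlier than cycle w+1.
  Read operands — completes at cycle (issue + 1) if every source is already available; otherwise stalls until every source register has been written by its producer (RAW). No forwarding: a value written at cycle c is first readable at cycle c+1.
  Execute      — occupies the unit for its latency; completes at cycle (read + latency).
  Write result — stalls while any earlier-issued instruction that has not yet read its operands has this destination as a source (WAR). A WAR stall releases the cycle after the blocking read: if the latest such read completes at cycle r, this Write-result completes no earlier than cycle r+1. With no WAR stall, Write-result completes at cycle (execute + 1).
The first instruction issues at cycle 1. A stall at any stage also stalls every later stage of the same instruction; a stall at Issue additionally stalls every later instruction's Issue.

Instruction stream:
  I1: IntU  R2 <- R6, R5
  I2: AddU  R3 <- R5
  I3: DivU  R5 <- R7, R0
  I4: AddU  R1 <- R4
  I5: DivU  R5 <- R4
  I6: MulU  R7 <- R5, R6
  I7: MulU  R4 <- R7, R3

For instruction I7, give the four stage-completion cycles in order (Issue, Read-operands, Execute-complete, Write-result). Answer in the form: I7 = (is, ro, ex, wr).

I7 = (28, 29, 32, 33)

t=1  I1 issues→IntU
t=2  I1 reads | I2 issues→AddU
t=3  I1 exec-done | I2 reads | I3 issues→DivU
t=4  I1 writes R2 | I3 reads
t=5  I2 exec-done
t=6  I2 writes R3
t=7  I4 issues→AddU
t=8  I4 reads
t=10  I4 exec-done
t=11  I3 exec-done | I4 writes R1
t=12  I3 writes R5
t=13  I5 issues→DivU
t=14  I5 reads | I6 issues→MulU
t=21  I5 exec-done
t=22  I5 writes R5
t=23  I6 reads
t=26  I6 exec-done
t=27  I6 writes R7
t=28  I7 issues→MulU
t=29  I7 reads
t=32  I7 exec-done
t=33  I7 writes R4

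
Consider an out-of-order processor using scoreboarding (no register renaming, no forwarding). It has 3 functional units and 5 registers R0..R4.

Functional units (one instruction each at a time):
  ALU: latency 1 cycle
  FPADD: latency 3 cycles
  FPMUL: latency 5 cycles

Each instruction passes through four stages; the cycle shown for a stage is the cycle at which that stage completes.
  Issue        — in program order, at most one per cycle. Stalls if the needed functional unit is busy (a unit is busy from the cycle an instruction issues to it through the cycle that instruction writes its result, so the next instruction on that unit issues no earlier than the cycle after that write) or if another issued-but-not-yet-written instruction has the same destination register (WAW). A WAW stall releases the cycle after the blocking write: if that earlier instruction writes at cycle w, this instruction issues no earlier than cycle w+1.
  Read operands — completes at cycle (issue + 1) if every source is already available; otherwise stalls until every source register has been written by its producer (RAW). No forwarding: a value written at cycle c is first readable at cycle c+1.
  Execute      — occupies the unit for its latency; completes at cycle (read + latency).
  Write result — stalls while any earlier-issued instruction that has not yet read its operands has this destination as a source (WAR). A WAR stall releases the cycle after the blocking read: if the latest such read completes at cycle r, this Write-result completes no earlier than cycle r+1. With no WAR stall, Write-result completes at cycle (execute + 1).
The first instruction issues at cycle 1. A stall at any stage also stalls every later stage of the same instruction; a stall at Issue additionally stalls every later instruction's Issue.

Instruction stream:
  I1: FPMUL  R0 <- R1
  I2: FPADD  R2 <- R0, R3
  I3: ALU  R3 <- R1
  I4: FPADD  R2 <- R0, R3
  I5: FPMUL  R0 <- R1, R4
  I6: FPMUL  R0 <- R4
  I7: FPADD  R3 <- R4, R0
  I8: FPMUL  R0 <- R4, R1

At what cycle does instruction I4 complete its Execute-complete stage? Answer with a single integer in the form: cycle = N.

  I1 | 1 | 2 | 7 | 8
  I2 | 2 | 9 | 12 | 13   RAW R0: wait I1 write@8
  I3 | 3 | 4 | 5 | 10   WAR R3: wait I2 read@9
  I4 | 14 | 15 | 18 | 19   struct: FPADD busy until I2 writes@13
  I5 | 15 | 16 | 21 | 22
  I6 | 23 | 24 | 29 | 30   struct: FPMUL busy until I5 writes@22
  I7 | 24 | 31 | 34 | 35   RAW R0: wait I6 write@30
  I8 | 31 | 32 | 37 | 38   struct: FPMUL busy until I6 writes@30

cycle = 18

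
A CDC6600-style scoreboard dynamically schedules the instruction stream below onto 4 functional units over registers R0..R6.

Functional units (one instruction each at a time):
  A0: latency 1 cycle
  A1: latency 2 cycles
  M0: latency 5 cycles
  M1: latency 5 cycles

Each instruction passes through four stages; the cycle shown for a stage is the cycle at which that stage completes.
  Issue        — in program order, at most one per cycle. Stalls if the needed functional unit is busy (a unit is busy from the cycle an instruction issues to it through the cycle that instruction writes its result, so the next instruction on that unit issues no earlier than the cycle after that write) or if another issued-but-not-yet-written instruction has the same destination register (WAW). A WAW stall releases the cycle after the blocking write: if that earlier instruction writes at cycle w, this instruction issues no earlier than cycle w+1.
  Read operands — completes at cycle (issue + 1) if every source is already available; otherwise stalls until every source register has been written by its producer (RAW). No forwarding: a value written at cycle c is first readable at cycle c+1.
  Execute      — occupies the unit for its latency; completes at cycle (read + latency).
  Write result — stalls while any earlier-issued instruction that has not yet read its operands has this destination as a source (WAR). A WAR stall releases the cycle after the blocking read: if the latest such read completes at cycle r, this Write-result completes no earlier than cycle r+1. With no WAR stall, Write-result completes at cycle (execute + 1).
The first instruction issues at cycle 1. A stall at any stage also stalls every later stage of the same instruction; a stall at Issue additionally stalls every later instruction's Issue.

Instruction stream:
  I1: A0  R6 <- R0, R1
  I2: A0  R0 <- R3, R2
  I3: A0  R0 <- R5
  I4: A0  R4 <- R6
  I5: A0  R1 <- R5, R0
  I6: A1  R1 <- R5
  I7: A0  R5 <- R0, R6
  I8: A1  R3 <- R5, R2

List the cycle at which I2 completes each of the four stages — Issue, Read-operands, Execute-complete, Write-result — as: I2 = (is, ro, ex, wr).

I2 = (5, 6, 7, 8)

t=1  issue I1 (A0)
t=2  I1 read-ops
t=3  I1 finished on A0
t=4  I1→R6
t=5  issue I2 (A0)
t=6  I2 read-ops
t=7  I2 finished on A0
t=8  I2→R0
t=9  issue I3 (A0)
t=10  I3 read-ops
t=11  I3 finished on A0
t=12  I3→R0
t=13  issue I4 (A0)
t=14  I4 read-ops
t=15  I4 finished on A0
t=16  I4→R4
t=17  issue I5 (A0)
t=18  I5 read-ops
t=19  I5 finished on A0
t=20  I5→R1
t=21  issue I6 (A1)
t=22  I6 read-ops · issue I7 (A0)
t=23  I7 read-ops
t=24  I6 finished on A1 · I7 finished on A0
t=25  I6→R1 · I7→R5
t=26  issue I8 (A1)
t=27  I8 read-ops
t=29  I8 finished on A1
t=30  I8→R3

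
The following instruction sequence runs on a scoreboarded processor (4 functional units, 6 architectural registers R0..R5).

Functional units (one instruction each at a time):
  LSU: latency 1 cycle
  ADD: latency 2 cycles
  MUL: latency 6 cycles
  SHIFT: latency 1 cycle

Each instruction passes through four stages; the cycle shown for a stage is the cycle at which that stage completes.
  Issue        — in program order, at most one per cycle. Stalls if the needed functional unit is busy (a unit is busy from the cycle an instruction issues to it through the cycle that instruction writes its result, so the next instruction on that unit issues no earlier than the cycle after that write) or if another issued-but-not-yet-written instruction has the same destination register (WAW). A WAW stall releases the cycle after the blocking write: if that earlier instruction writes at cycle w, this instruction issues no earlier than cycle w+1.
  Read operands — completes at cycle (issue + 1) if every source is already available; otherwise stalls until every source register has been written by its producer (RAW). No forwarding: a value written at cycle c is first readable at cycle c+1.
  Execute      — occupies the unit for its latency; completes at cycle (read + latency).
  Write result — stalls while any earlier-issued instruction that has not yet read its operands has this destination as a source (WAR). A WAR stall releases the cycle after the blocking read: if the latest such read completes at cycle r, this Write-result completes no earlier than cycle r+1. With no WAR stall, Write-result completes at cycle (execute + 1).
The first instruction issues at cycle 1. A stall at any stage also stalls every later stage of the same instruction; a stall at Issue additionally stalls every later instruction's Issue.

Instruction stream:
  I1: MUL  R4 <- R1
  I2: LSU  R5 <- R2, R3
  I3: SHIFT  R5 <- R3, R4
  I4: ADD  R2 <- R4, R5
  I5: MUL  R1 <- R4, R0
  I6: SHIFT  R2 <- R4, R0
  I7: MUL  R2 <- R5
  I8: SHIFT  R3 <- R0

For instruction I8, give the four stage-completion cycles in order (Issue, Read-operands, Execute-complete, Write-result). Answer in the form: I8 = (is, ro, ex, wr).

t=1  issue I1 (MUL)
t=2  I1 read-ops, issue I2 (LSU)
t=3  I2 read-ops
t=4  I2 finished on LSU
t=5  I2→R5
t=6  issue I3 (SHIFT)
t=7  issue I4 (ADD)
t=8  I1 finished on MUL
t=9  I1→R4
t=10  I3 read-ops, issue I5 (MUL)
t=11  I3 finished on SHIFT, I5 read-ops
t=12  I3→R5
t=13  I4 read-ops
t=15  I4 finished on ADD
t=16  I4→R2
t=17  I5 finished on MUL, issue I6 (SHIFT)
t=18  I5→R1, I6 read-ops
t=19  I6 finished on SHIFT
t=20  I6→R2
t=21  issue I7 (MUL)
t=22  I7 read-ops, issue I8 (SHIFT)
t=23  I8 read-ops
t=24  I8 finished on SHIFT
t=25  I8→R3
t=28  I7 finished on MUL
t=29  I7→R2

I8 = (22, 23, 24, 25)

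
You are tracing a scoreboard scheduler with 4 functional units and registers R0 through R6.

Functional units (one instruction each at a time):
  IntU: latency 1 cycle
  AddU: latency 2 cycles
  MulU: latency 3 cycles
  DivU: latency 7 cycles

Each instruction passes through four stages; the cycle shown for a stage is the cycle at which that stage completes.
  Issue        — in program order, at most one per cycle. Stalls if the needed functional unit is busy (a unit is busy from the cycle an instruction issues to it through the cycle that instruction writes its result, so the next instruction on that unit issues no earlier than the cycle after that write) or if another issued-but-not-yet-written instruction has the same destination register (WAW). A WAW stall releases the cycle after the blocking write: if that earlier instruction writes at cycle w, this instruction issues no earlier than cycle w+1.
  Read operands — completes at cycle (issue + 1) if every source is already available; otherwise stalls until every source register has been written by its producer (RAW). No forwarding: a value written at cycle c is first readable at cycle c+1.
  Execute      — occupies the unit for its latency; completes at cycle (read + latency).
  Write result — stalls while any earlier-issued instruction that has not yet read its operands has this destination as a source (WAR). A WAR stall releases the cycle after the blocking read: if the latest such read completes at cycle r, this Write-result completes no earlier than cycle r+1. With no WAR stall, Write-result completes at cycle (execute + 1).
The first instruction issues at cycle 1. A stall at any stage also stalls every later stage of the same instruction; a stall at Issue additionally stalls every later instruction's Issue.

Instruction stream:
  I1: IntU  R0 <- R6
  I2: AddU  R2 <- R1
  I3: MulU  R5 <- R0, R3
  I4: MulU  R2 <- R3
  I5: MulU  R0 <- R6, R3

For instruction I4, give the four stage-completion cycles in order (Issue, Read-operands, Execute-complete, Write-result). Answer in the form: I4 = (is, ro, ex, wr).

I4 = (10, 11, 14, 15)

cycle 1: issue I1 (IntU)
cycle 2: I1 read-ops, issue I2 (AddU)
cycle 3: I1 finished on IntU, I2 read-ops, issue I3 (MulU)
cycle 4: I1→R0
cycle 5: I2 finished on AddU, I3 read-ops
cycle 6: I2→R2
cycle 8: I3 finished on MulU
cycle 9: I3→R5
cycle 10: issue I4 (MulU)
cycle 11: I4 read-ops
cycle 14: I4 finished on MulU
cycle 15: I4→R2
cycle 16: issue I5 (MulU)
cycle 17: I5 read-ops
cycle 20: I5 finished on MulU
cycle 21: I5→R0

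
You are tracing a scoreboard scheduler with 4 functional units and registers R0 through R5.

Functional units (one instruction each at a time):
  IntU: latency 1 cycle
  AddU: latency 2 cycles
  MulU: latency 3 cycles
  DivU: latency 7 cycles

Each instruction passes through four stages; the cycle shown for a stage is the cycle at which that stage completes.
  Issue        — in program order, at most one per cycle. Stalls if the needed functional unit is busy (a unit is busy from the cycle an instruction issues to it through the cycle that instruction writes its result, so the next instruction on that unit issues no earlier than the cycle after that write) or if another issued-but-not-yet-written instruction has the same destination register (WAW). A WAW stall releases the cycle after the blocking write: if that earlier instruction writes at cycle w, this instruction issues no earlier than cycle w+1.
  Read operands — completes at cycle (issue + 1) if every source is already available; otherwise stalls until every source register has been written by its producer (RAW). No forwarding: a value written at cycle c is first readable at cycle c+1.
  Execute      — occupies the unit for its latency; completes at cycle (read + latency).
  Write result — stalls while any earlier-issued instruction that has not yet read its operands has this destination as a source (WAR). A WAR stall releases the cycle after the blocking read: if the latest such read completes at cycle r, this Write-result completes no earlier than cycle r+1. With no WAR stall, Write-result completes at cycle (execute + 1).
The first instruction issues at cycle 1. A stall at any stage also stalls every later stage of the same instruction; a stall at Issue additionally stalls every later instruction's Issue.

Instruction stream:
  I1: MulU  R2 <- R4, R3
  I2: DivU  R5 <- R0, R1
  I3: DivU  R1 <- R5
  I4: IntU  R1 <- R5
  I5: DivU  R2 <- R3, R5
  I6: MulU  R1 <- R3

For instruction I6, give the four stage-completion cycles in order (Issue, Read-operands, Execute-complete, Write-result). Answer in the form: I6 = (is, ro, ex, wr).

c1: I1→MulU
c2: I1 RO | I2→DivU
c3: I2 RO
c5: I1 EX
c6: I1 WR R2
c10: I2 EX
c11: I2 WR R5
c12: I3→DivU
c13: I3 RO
c20: I3 EX
c21: I3 WR R1
c22: I4→IntU
c23: I4 RO | I5→DivU
c24: I4 EX | I5 RO
c25: I4 WR R1
c26: I6→MulU
c27: I6 RO
c30: I6 EX
c31: I5 EX | I6 WR R1
c32: I5 WR R2

I6 = (26, 27, 30, 31)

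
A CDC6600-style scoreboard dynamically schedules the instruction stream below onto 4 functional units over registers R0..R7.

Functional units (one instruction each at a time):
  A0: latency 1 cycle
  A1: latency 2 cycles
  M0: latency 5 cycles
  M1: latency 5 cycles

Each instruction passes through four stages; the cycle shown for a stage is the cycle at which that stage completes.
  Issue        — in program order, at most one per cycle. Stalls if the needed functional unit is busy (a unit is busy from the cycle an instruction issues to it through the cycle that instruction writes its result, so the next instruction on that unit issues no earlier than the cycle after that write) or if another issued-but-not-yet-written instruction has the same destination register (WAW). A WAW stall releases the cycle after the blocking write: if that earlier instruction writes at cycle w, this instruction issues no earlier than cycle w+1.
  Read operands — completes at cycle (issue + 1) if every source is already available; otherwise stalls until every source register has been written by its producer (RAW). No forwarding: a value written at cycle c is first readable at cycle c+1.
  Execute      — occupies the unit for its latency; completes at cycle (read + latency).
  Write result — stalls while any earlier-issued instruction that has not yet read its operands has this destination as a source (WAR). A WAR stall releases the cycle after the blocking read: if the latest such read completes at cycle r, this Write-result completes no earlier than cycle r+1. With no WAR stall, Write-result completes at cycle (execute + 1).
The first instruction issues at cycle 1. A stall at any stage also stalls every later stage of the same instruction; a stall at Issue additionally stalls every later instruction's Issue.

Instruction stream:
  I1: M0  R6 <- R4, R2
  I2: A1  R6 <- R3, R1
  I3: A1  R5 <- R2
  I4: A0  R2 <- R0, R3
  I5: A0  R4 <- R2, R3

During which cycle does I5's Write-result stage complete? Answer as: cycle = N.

cycle = 22

c1: issue I1 (M0)
c2: I1 read-ops
c7: I1 finished on M0
c8: I1→R6
c9: issue I2 (A1)
c10: I2 read-ops
c12: I2 finished on A1
c13: I2→R6
c14: issue I3 (A1)
c15: I3 read-ops · issue I4 (A0)
c16: I4 read-ops
c17: I3 finished on A1 · I4 finished on A0
c18: I3→R5 · I4→R2
c19: issue I5 (A0)
c20: I5 read-ops
c21: I5 finished on A0
c22: I5→R4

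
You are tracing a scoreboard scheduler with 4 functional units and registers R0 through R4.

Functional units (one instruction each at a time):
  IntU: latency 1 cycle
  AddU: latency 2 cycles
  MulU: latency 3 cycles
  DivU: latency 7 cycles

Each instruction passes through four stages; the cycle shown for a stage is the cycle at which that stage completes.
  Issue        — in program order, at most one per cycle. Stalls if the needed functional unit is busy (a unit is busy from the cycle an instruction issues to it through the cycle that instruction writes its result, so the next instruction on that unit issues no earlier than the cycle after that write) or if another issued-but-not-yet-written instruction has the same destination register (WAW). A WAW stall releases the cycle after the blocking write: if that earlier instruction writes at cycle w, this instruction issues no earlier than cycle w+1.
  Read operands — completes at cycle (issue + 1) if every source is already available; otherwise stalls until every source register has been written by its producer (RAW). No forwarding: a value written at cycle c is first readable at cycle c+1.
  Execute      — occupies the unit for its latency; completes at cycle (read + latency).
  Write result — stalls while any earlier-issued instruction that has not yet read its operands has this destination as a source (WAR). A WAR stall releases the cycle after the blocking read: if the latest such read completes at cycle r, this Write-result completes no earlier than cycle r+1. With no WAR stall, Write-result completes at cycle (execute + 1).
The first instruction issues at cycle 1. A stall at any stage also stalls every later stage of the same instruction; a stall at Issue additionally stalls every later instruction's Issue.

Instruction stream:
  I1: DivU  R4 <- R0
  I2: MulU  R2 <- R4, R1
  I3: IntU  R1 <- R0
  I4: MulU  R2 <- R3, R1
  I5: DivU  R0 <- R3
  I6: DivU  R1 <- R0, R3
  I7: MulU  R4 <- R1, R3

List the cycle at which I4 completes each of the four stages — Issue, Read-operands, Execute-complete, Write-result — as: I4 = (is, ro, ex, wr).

c1: I1→DivU
c2: I1 RO; I2→MulU
c3: I3→IntU
c4: I3 RO
c5: I3 EX
c9: I1 EX
c10: I1 WR R4
c11: I2 RO
c12: I3 WR R1
c14: I2 EX
c15: I2 WR R2
c16: I4→MulU
c17: I4 RO; I5→DivU
c18: I5 RO
c20: I4 EX
c21: I4 WR R2
c25: I5 EX
c26: I5 WR R0
c27: I6→DivU
c28: I6 RO; I7→MulU
c35: I6 EX
c36: I6 WR R1
c37: I7 RO
c40: I7 EX
c41: I7 WR R4

I4 = (16, 17, 20, 21)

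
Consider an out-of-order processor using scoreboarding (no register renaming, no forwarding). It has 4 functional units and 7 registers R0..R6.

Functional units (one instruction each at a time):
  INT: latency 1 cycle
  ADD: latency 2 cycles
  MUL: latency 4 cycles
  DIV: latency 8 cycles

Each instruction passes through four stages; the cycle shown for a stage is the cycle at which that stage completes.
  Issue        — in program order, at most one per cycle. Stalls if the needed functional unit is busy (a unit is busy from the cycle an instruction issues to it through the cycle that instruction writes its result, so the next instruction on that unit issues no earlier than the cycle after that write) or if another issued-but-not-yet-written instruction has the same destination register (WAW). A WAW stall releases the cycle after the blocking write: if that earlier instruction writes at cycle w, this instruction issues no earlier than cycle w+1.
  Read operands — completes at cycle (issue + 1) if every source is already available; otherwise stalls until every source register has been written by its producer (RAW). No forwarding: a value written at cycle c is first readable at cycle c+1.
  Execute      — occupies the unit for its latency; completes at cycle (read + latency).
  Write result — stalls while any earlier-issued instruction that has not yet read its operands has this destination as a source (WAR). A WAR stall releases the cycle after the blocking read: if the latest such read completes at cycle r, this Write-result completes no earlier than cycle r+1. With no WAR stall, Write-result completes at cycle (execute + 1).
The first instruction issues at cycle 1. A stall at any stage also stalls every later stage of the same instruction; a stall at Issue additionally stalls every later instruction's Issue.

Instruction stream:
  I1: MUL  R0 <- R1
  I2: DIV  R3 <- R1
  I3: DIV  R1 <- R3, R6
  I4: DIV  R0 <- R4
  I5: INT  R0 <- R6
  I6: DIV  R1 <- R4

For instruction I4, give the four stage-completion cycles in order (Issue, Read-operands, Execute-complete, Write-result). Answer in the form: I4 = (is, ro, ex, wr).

I1 -> (1, 2, 6, 7)
I2 -> (2, 3, 11, 12)
I3 -> (13, 14, 22, 23)  // struct: DIV busy until I2 writes@12
I4 -> (24, 25, 33, 34)  // struct: DIV busy until I3 writes@23
I5 -> (35, 36, 37, 38)  // WAW R0: wait I4 write@34
I6 -> (36, 37, 45, 46)

I4 = (24, 25, 33, 34)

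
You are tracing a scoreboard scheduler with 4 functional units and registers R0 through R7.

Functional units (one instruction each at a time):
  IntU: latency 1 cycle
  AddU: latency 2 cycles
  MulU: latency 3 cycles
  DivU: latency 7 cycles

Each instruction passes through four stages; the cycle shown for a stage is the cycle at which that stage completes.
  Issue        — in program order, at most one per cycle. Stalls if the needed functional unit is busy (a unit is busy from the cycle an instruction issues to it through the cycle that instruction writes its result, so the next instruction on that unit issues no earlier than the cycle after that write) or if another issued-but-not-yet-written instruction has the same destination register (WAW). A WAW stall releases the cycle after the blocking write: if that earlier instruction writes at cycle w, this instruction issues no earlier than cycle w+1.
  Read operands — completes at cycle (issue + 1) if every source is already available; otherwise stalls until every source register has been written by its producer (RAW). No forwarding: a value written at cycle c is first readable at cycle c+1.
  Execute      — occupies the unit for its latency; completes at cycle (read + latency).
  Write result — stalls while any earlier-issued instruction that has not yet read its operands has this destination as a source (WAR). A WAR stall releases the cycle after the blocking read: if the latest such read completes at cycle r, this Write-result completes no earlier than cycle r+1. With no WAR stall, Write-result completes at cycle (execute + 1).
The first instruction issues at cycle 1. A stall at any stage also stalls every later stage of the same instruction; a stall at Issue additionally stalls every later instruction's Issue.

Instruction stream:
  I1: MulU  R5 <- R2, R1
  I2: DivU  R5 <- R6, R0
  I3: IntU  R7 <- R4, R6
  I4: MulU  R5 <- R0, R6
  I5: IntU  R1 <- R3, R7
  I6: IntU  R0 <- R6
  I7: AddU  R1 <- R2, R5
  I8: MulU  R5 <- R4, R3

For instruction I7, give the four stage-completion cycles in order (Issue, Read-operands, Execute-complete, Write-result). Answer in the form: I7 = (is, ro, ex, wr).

cycle 1: I1 dispatched to MulU
cycle 2: I1 operands ready
cycle 5: I1 complete
cycle 6: R5←I1
cycle 7: I2 dispatched to DivU
cycle 8: I2 operands ready; I3 dispatched to IntU
cycle 9: I3 operands ready
cycle 10: I3 complete
cycle 11: R7←I3
cycle 15: I2 complete
cycle 16: R5←I2
cycle 17: I4 dispatched to MulU
cycle 18: I4 operands ready; I5 dispatched to IntU
cycle 19: I5 operands ready
cycle 20: I5 complete
cycle 21: I4 complete; R1←I5
cycle 22: R5←I4; I6 dispatched to IntU
cycle 23: I6 operands ready; I7 dispatched to AddU
cycle 24: I6 complete; I7 operands ready; I8 dispatched to MulU
cycle 25: R0←I6; I8 operands ready
cycle 26: I7 complete
cycle 27: R1←I7
cycle 28: I8 complete
cycle 29: R5←I8

I7 = (23, 24, 26, 27)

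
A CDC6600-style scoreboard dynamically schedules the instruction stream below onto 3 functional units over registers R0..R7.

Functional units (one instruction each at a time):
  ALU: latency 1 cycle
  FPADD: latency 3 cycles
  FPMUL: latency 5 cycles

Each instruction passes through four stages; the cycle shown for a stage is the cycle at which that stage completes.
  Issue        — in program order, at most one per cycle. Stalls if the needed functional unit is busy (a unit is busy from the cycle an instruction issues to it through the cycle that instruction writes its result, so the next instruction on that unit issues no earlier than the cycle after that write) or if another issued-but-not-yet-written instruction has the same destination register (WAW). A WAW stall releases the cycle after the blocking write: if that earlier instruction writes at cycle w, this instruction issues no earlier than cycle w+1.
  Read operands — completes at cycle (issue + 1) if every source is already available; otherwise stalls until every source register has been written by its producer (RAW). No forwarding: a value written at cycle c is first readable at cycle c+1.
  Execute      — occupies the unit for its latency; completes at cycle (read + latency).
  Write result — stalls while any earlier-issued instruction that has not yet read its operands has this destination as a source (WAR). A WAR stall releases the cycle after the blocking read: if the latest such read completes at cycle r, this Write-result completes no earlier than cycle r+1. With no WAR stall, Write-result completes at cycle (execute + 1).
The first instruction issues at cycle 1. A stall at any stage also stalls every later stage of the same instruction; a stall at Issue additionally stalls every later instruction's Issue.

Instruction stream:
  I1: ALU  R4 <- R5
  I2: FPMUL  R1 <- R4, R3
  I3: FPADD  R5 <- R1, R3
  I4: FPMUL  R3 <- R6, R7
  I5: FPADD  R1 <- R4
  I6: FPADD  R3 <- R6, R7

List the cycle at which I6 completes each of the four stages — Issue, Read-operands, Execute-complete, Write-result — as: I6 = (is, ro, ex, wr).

cycle 1: I1→ALU
cycle 2: I1 RO, I2→FPMUL
cycle 3: I1 EX, I3→FPADD
cycle 4: I1 WR R4
cycle 5: I2 RO
cycle 10: I2 EX
cycle 11: I2 WR R1
cycle 12: I3 RO, I4→FPMUL
cycle 13: I4 RO
cycle 15: I3 EX
cycle 16: I3 WR R5
cycle 17: I5→FPADD
cycle 18: I4 EX, I5 RO
cycle 19: I4 WR R3
cycle 21: I5 EX
cycle 22: I5 WR R1
cycle 23: I6→FPADD
cycle 24: I6 RO
cycle 27: I6 EX
cycle 28: I6 WR R3

I6 = (23, 24, 27, 28)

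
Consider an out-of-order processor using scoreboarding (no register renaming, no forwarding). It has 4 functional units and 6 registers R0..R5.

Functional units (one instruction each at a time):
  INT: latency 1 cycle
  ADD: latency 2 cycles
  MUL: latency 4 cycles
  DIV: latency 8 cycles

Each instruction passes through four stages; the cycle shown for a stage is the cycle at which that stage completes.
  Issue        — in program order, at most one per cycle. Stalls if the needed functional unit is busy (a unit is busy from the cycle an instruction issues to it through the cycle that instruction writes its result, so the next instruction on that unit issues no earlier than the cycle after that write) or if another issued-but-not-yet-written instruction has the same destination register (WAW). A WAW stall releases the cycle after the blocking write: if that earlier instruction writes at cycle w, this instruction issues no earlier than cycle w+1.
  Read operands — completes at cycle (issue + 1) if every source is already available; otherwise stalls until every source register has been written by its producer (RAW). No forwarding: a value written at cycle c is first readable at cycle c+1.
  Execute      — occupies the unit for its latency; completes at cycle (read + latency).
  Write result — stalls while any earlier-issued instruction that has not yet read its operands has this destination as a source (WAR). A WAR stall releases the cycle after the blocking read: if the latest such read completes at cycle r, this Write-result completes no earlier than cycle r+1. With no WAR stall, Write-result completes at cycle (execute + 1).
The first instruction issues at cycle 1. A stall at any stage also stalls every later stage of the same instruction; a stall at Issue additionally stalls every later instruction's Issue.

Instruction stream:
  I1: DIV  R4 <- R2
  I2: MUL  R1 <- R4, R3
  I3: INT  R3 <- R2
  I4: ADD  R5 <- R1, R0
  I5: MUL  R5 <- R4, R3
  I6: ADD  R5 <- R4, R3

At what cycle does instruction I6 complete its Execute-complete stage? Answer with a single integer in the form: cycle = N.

cycle 1: I1 issues→DIV
cycle 2: I1 reads; I2 issues→MUL
cycle 3: I3 issues→INT
cycle 4: I3 reads; I4 issues→ADD
cycle 5: I3 exec-done
cycle 10: I1 exec-done
cycle 11: I1 writes R4
cycle 12: I2 reads
cycle 13: I3 writes R3
cycle 16: I2 exec-done
cycle 17: I2 writes R1
cycle 18: I4 reads
cycle 20: I4 exec-done
cycle 21: I4 writes R5
cycle 22: I5 issues→MUL
cycle 23: I5 reads
cycle 27: I5 exec-done
cycle 28: I5 writes R5
cycle 29: I6 issues→ADD
cycle 30: I6 reads
cycle 32: I6 exec-done
cycle 33: I6 writes R5

cycle = 32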